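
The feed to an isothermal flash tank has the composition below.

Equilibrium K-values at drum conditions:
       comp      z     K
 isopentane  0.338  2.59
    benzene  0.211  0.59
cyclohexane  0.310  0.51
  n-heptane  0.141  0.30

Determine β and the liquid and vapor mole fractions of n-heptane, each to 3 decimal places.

Newton–Raphson from β = 0.56:
  β = 0.560: g = -0.1997, g' = -0.627 → β = 0.242
  β = 0.242: g = 0.0012, g' = -0.686 → β = 0.243
Converged at β = 0.243.
Compositions from xᵢ = zᵢ/(1+β(Kᵢ−1)), yᵢ = Kᵢxᵢ:
  isopentane: x = 0.244, y = 0.631
  benzene: x = 0.234, y = 0.138
  cyclohexane: x = 0.352, y = 0.179
  n-heptane: x = 0.170, y = 0.051

β = 0.243, x_n-heptane = 0.170, y_n-heptane = 0.051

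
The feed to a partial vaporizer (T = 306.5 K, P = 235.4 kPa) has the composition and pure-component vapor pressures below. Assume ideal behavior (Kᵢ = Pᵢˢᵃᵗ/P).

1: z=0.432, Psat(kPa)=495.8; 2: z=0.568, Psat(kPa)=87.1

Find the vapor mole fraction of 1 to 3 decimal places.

Raoult's law: Kᵢ = Pᵢˢᵃᵗ/P = Pᵢˢᵃᵗ/235.4.
  K_1 = 495.8/235.4 = 2.10620, K_2 = 87.1/235.4 = 0.37001
Binary case is linear: z₁(K₁−1)(1+ψ(K₂−1)) + z₂(K₂−1)(1+ψ(K₁−1)) = 0
⇒ ψ = [z₁(K₁−1)+z₂(K₂−1)] / [−(K₁−1)(K₂−1)] = 0.1200/0.6969 = 0.172
Compositions from xᵢ = zᵢ/(1+ψ(Kᵢ−1)), yᵢ = Kᵢxᵢ:
  1: x = 0.363, y = 0.764
  2: x = 0.637, y = 0.236

y_1 = 0.764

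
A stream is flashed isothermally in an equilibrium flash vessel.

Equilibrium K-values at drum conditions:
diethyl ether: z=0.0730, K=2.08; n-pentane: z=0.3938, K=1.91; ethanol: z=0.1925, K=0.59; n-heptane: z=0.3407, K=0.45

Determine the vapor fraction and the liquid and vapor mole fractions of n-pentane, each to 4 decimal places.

ψ = 0.3611, x_n-pentane = 0.2964, y_n-pentane = 0.5661

Rachford–Rice: g(ψ) = Σ zᵢ(Kᵢ−1)/(1+ψ(Kᵢ−1)) = 0.
Check two-phase: ΣzᵢKᵢ = 1.1709 > 1 and Σzᵢ/Kᵢ = 1.3247 > 1, so g(0) = 0.1709 > 0 and g(1) = -0.3247 < 0.
Iterate (Newton) starting at ψ = 0.5:
  ψ = 0.5000: g = -0.06025, g' = -0.4372 → ψ = 0.3622
  ψ = 0.3622: g = -0.00049, g' = -0.4338 → ψ = 0.3611
Converged at ψ = 0.3611.
Compositions from xᵢ = zᵢ/(1+ψ(Kᵢ−1)), yᵢ = Kᵢxᵢ:
  diethyl ether: x = 0.0525, y = 0.1092
  n-pentane: x = 0.2964, y = 0.5661
  ethanol: x = 0.2259, y = 0.1333
  n-heptane: x = 0.4251, y = 0.1913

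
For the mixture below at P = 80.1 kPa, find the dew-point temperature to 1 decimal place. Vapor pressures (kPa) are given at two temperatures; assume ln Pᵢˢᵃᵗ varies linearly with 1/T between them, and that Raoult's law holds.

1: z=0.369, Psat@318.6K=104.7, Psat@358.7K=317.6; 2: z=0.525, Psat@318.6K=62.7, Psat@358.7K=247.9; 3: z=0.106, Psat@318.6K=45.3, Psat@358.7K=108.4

T = 322.5 K

Dew-point temperature: Σzᵢ·P/Pᵢˢᵃᵗ(T) = 1. Interpolate ln Pᵢˢᵃᵗ = aᵢ + bᵢ/T.
  T = 318.6 K: ΣzᵢP/Pᵢˢᵃᵗ = 1.1404
  T = 358.7 K: ΣzᵢP/Pᵢˢᵃᵗ = 0.3410
  T = 338.6 K: ΣzᵢP/Pᵢˢᵃᵗ = 0.5997
  T = 328.6 K: ΣzᵢP/Pᵢˢᵃᵗ = 0.8178
  T = 323.6 K: ΣzᵢP/Pᵢˢᵃᵗ = 0.9629
  T = 321.1 K: ΣzᵢP/Pᵢˢᵃᵗ = 1.0471
Interpolating between 321.1 K and 323.6 K gives T ≈ 322.5 K.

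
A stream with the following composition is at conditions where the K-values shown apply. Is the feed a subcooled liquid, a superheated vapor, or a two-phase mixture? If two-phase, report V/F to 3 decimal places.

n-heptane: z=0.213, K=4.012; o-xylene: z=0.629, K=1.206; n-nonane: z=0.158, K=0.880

superheated vapor

ΣzᵢKᵢ = 1.752; Σzᵢ/Kᵢ = 0.754.
Since Σzᵢ/Kᵢ < 1 the mixture is above its dew point — single vapor phase.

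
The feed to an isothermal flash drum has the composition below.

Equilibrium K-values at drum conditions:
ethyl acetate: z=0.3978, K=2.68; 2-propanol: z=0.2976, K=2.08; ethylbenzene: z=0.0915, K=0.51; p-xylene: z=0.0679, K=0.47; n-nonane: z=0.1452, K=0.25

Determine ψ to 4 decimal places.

Material balance + equilibrium reduce to Σ zᵢ(Kᵢ−1)/(1+ψ(Kᵢ−1)) = 0.
Feasibility: ΣzᵢKᵢ = 1.8000, Σzᵢ/Kᵢ = 1.1962 — both > 1, two phases present.
Newton–Raphson from ψ = 0.5:
  ψ = 0.5000: g = 0.28933, g' = -0.7609 → ψ = 0.8802
  ψ = 0.8802: g = -0.03238, g' = -1.1162 → ψ = 0.8512
  ψ = 0.8512: g = -0.00119, g' = -1.0370 → ψ = 0.8501
Converged at ψ = 0.8501.

ψ = 0.8501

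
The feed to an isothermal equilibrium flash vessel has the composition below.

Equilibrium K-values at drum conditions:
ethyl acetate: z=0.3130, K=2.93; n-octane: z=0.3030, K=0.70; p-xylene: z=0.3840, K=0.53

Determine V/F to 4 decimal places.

V/F = 0.4292

Rachford–Rice: g(V/F) = Σ zᵢ(Kᵢ−1)/(1+V/F(Kᵢ−1)) = 0.
Check two-phase: ΣzᵢKᵢ = 1.3327 > 1 and Σzᵢ/Kᵢ = 1.2642 > 1, so g(0) = 0.3327 > 0 and g(1) = -0.2642 < 0.
Newton–Raphson from V/F = 0.5:
  V/F = 0.5000: g = -0.03544, g' = -0.4846 → V/F = 0.4269
  V/F = 0.4269: g = 0.00118, g' = -0.5191 → V/F = 0.4292
Converged at V/F = 0.4292.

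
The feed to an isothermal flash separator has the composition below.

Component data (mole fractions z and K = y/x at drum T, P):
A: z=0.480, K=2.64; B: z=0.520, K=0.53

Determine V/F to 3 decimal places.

Newton iteration, V/F⁰ = 0.5:
  V/F = 0.500: g = 0.1131, g' = -0.586 → V/F = 0.693
  V/F = 0.693: g = 0.0060, g' = -0.535 → V/F = 0.704
Converged at V/F = 0.704.

V/F = 0.704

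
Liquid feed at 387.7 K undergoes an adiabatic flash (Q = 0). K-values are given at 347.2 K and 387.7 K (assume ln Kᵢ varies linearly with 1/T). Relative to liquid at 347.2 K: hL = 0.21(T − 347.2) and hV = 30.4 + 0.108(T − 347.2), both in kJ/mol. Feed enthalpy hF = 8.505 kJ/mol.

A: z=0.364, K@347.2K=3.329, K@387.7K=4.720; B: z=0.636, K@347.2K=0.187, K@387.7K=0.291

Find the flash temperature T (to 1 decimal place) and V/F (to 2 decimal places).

T = 356.9 K, V/F = 0.22

Adiabatic flash: solve Rachford–Rice at each trial T, then check hF = ψ·hV(T) + (1−ψ)·hL(T).
  T = 347.2 K: K = (3.329, 0.187), RR gives ψ = 0.175, H_out = 5.309 kJ/mol
  T = 387.7 K: K = (4.720, 0.291), RR gives ψ = 0.342, H_out = 17.500 kJ/mol
  T = 367.4 K: K = (4.001, 0.236), RR gives ψ = 0.264, H_out = 11.737 kJ/mol
  T = 357.3 K: K = (3.659, 0.211), RR gives ψ = 0.222, H_out = 8.641 kJ/mol
  T = 352.2 K: K = (3.491, 0.199), RR gives ψ = 0.199, H_out = 6.994 kJ/mol
  T = 354.8 K: K = (3.576, 0.205), RR gives ψ = 0.211, H_out = 7.842 kJ/mol
  T = 356.1 K: K = (3.619, 0.208), RR gives ψ = 0.217, H_out = 8.259 kJ/mol
Linear interpolation between T = 356.1 (H_out = 8.259) and T = 357.3 (H_out = 8.641) on hF = 8.505 gives T ≈ 356.9 K, at which ψ = 0.22.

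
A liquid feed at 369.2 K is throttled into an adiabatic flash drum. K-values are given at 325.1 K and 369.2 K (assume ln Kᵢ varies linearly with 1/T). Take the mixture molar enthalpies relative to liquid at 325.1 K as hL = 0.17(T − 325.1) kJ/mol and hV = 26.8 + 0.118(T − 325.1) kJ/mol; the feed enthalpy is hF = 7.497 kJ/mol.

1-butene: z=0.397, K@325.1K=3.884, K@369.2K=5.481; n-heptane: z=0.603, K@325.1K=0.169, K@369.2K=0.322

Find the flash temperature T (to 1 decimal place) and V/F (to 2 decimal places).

T = 326.2 K, V/F = 0.27

Adiabatic flash: solve Rachford–Rice at each trial T, then check hF = ψ·hV(T) + (1−ψ)·hL(T).
  T = 325.1 K: K = (3.884, 0.169), RR gives ψ = 0.269, H_out = 7.200 kJ/mol
  T = 369.2 K: K = (5.481, 0.322), RR gives ψ = 0.451, H_out = 18.549 kJ/mol
  T = 347.1 K: K = (4.663, 0.238), RR gives ψ = 0.356, H_out = 12.882 kJ/mol
  T = 336.1 K: K = (4.268, 0.202), RR gives ψ = 0.313, H_out = 10.074 kJ/mol
  T = 330.6 K: K = (4.075, 0.185), RR gives ψ = 0.291, H_out = 8.649 kJ/mol
  T = 327.9 K: K = (3.981, 0.177), RR gives ψ = 0.280, H_out = 7.941 kJ/mol
  T = 326.5 K: K = (3.932, 0.173), RR gives ψ = 0.274, H_out = 7.572 kJ/mol
Linear interpolation between T = 325.1 (H_out = 7.200) and T = 326.5 (H_out = 7.572) on hF = 7.497 gives T ≈ 326.2 K, at which ψ = 0.27.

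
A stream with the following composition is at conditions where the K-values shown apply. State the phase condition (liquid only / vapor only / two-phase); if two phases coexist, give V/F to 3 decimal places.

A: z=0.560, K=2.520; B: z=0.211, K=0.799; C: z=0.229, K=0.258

ΣzᵢKᵢ = 1.639; Σzᵢ/Kᵢ = 1.374.
Both exceed 1, so a two-phase solution exists.
Let ψ = V/F and solve Σ zᵢ(Kᵢ−1)/(1+ψ(Kᵢ−1)) = 0.
Newton iteration, ψ⁰ = 0.4:
  ψ = 0.400: g = 0.2416, g' = -0.765 → ψ = 0.716
  ψ = 0.716: g = -0.0041, g' = -0.882 → ψ = 0.711
Converged at ψ = 0.711.

two-phase, V/F = 0.711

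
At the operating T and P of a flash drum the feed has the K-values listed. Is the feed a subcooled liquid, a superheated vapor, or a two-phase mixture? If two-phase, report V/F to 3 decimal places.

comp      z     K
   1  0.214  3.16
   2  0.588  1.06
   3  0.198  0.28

two-phase, V/F = 0.569

ΣzᵢKᵢ = 1.355; Σzᵢ/Kᵢ = 1.330.
Both exceed 1, so a two-phase solution exists.
Let ψ = V/F and solve Σ zᵢ(Kᵢ−1)/(1+ψ(Kᵢ−1)) = 0.
Newton–Raphson from ψ = 0.5:
  ψ = 0.500: g = 0.0337, g' = -0.483 → ψ = 0.570
  ψ = 0.570: g = -0.0004, g' = -0.498 → ψ = 0.569
Converged at ψ = 0.569.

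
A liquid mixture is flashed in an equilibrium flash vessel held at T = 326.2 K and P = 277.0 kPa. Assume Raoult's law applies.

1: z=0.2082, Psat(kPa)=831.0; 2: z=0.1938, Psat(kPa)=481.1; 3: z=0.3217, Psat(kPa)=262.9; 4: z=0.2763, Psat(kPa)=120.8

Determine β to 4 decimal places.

Raoult's law: Kᵢ = Pᵢˢᵃᵗ/P = Pᵢˢᵃᵗ/277.0.
  K_1 = 831.0/277.0 = 3.000000, K_2 = 481.1/277.0 = 1.736823, K_3 = 262.9/277.0 = 0.949097, K_4 = 120.8/277.0 = 0.436101
Material balance + equilibrium reduce to Σ zᵢ(Kᵢ−1)/(1+β(Kᵢ−1)) = 0.
Check two-phase: ΣzᵢKᵢ = 1.3870 > 1 and Σzᵢ/Kᵢ = 1.1535 > 1, so g(0) = 0.3870 > 0 and g(1) = -0.1535 < 0.
Iterate (Newton) starting at β = 0.47:
  β = 0.4700: g = 0.09194, g' = -0.4428 → β = 0.6776
  β = 0.6776: g = 0.00293, g' = -0.4280 → β = 0.6845
Converged at β = 0.6844.

β = 0.6844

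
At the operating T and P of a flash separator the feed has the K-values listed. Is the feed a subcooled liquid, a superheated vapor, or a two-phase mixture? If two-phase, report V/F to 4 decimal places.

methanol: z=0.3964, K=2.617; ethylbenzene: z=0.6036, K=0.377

ΣzᵢKᵢ = 1.2649; Σzᵢ/Kᵢ = 1.7525.
Both exceed 1, so a two-phase solution exists.
Iterate (Newton) starting at ψ = 0.61:
  ψ = 0.6100: g = -0.28386, g' = -0.8722 → ψ = 0.2845
  ψ = 0.2845: g = -0.01807, g' = -0.8323 → ψ = 0.2628
  ψ = 0.2628: g = 0.00014, g' = -0.8454 → ψ = 0.2630
Converged at ψ = 0.2630.

two-phase, V/F = 0.2630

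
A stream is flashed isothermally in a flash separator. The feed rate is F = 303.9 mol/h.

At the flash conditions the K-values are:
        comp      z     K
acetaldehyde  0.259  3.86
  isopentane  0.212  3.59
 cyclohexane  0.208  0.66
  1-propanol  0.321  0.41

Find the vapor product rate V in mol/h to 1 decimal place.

V = 223.1 mol/h

Material balance + equilibrium reduce to Σ zᵢ(Kᵢ−1)/(1+ψ(Kᵢ−1)) = 0.
Feasibility: ΣzᵢKᵢ = 2.030, Σzᵢ/Kᵢ = 1.224 — both > 1, two phases present.
Iterate (Newton) starting at ψ = 0.59:
  ψ = 0.590: g = 0.1138, g' = -0.816 → ψ = 0.729
  ψ = 0.729: g = 0.0035, g' = -0.780 → ψ = 0.734
Converged at ψ = 0.734.
Then V = ψ·F = 0.7340·303.9 = 223.1 mol/h and L = F − V = 80.8 mol/h.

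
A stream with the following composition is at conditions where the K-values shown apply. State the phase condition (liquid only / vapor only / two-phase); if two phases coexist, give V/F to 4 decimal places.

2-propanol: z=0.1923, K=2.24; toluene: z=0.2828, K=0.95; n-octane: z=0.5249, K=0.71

two-phase, V/F = 0.2662

ΣzᵢKᵢ = 1.0721; Σzᵢ/Kᵢ = 1.1228.
Both exceed 1, so a two-phase solution exists.
Rachford–Rice: g(ψ) = Σ zᵢ(Kᵢ−1)/(1+ψ(Kᵢ−1)) = 0.
Iterate (Newton) starting at ψ = 0.5:
  ψ = 0.5000: g = -0.04535, g' = -0.1738 → ψ = 0.2391
  ψ = 0.2391: g = 0.00605, g' = -0.2276 → ψ = 0.2657
  ψ = 0.2657: g = 0.00010, g' = -0.2198 → ψ = 0.2662
Converged at ψ = 0.2662.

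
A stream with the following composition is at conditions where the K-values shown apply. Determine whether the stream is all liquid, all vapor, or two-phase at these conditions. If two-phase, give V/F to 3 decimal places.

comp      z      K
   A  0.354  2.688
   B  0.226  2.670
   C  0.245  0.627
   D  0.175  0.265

two-phase, V/F = 0.770

ΣzᵢKᵢ = 1.755; Σzᵢ/Kᵢ = 1.267.
Both exceed 1, so a two-phase solution exists.
Rachford–Rice: g(ψ) = Σ zᵢ(Kᵢ−1)/(1+ψ(Kᵢ−1)) = 0.
Newton iteration, ψ⁰ = 0.47:
  ψ = 0.470: g = 0.2373, g' = -0.782 → ψ = 0.773
  ψ = 0.773: g = -0.0026, g' = -0.885 → ψ = 0.770
Converged at ψ = 0.770.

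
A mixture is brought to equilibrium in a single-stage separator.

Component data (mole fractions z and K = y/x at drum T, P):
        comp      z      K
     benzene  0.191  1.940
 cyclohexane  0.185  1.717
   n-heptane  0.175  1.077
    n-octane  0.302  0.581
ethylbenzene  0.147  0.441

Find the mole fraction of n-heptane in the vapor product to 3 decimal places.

Newton–Raphson from ψ = 0.5:
  ψ = 0.500: g = -0.0414, g' = -0.304 → ψ = 0.364
  ψ = 0.364: g = -0.0004, g' = -0.301 → ψ = 0.363
Converged at ψ = 0.363.
Compositions from xᵢ = zᵢ/(1+ψ(Kᵢ−1)), yᵢ = Kᵢxᵢ:
  benzene: x = 0.142, y = 0.276
  cyclohexane: x = 0.147, y = 0.252
  n-heptane: x = 0.170, y = 0.183
  n-octane: x = 0.356, y = 0.207
  ethylbenzene: x = 0.184, y = 0.081

y_n-heptane = 0.183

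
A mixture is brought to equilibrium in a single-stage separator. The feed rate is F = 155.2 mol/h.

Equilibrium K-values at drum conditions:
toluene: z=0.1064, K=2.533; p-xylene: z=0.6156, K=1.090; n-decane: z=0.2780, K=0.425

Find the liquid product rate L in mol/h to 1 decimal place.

Material balance + equilibrium reduce to Σ zᵢ(Kᵢ−1)/(1+β(Kᵢ−1)) = 0.
Feasibility: ΣzᵢKᵢ = 1.0587, Σzᵢ/Kᵢ = 1.2609 — both > 1, two phases present.
Newton–Raphson from β = 0.46:
  β = 0.4600: g = -0.06848, g' = -0.2605 → β = 0.1971
  β = 0.1971: g = -0.00059, g' = -0.2692 → β = 0.1949
Converged at β = 0.1949.
Then V = β·F = 0.1949·155.2 = 30.3 mol/h and L = F − V = 124.9 mol/h.

L = 124.9 mol/h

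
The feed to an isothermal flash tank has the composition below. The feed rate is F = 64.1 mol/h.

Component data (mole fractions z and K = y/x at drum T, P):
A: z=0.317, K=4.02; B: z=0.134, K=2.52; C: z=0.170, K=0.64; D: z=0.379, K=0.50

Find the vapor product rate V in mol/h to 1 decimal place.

V = 48.2 mol/h

Rachford–Rice: g(V/F) = Σ zᵢ(Kᵢ−1)/(1+V/F(Kᵢ−1)) = 0.
Check two-phase: ΣzᵢKᵢ = 1.910 > 1 and Σzᵢ/Kᵢ = 1.156 > 1, so g(0) = 0.910 > 0 and g(1) = -0.156 < 0.
Newton–Raphson from V/F = 0.65:
  V/F = 0.650: g = 0.0649, g' = -0.653 → V/F = 0.749
  V/F = 0.749: g = 0.0017, g' = -0.623 → V/F = 0.752
Converged at V/F = 0.752.
Then V = V/F·F = 0.7522·64.1 = 48.2 mol/h and L = F − V = 15.9 mol/h.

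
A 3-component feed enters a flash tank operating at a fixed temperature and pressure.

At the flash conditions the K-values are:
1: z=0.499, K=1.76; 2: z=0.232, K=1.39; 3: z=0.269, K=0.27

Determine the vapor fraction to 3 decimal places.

ψ = 0.574

Rachford–Rice: g(ψ) = Σ zᵢ(Kᵢ−1)/(1+ψ(Kᵢ−1)) = 0.
g(0) = ΣzᵢKᵢ − 1 = 0.273 and g(1) = 1 − Σzᵢ/Kᵢ = -0.447, so a root lies in (0, 1).
Newton–Raphson from ψ = 0.5:
  ψ = 0.500: g = 0.0413, g' = -0.532 → ψ = 0.578
  ψ = 0.578: g = -0.0022, g' = -0.591 → ψ = 0.574
Converged at ψ = 0.574.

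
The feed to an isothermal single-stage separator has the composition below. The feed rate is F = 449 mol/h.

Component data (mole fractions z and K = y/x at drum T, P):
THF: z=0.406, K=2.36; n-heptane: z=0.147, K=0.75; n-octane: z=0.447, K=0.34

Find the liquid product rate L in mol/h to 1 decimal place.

Let ψ = V/F and solve Σ zᵢ(Kᵢ−1)/(1+ψ(Kᵢ−1)) = 0.
Feasibility: ΣzᵢKᵢ = 1.220, Σzᵢ/Kᵢ = 1.683 — both > 1, two phases present.
Newton–Raphson from ψ = 0.5:
  ψ = 0.500: g = -0.1537, g' = -0.712 → ψ = 0.284
  ψ = 0.284: g = -0.0044, g' = -0.696 → ψ = 0.278
Converged at ψ = 0.278.
Then V = ψ·F = 0.2778·449 = 124.7 mol/h and L = F − V = 324.3 mol/h.

L = 324.3 mol/h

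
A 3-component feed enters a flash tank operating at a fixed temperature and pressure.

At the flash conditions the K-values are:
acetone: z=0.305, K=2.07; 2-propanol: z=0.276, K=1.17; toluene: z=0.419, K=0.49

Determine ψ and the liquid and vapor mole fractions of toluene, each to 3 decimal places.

ψ = 0.411, x_toluene = 0.530, y_toluene = 0.260

Let ψ = V/F and solve Σ zᵢ(Kᵢ−1)/(1+ψ(Kᵢ−1)) = 0.
Feasibility: ΣzᵢKᵢ = 1.160, Σzᵢ/Kᵢ = 1.238 — both > 1, two phases present.
Newton–Raphson from ψ = 0.5:
  ψ = 0.500: g = -0.0310, g' = -0.351 → ψ = 0.412
  ψ = 0.412: g = -0.0001, g' = -0.350 → ψ = 0.411
Converged at ψ = 0.411.
Compositions from xᵢ = zᵢ/(1+ψ(Kᵢ−1)), yᵢ = Kᵢxᵢ:
  acetone: x = 0.212, y = 0.438
  2-propanol: x = 0.258, y = 0.302
  toluene: x = 0.530, y = 0.260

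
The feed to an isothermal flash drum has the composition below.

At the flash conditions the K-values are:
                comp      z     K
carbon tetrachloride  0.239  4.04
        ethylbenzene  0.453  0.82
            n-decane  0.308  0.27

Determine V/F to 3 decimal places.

Rachford–Rice: g(V/F) = Σ zᵢ(Kᵢ−1)/(1+V/F(Kᵢ−1)) = 0.
Feasibility: ΣzᵢKᵢ = 1.420, Σzᵢ/Kᵢ = 1.752 — both > 1, two phases present.
Iterate (Newton) starting at V/F = 0.5:
  V/F = 0.500: g = -0.1554, g' = -0.773 → V/F = 0.299
  V/F = 0.299: g = 0.0069, g' = -0.891 → V/F = 0.307
Converged at V/F = 0.307.

V/F = 0.307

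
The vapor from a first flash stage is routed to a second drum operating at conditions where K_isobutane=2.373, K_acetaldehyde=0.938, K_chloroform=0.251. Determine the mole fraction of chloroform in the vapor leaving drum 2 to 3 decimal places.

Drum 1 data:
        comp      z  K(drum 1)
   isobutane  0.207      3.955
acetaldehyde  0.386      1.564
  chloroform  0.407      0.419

y_chloroform (drum 2) = 0.086

Drum 1:
Let ψ₁ = V/F and solve Σ zᵢ(Kᵢ−1)/(1+ψ₁(Kᵢ−1)) = 0.
g(0) = ΣzᵢKᵢ − 1 = 0.593 and g(1) = 1 − Σzᵢ/Kᵢ = -0.271, so a root lies in (0, 1).
Newton–Raphson from ψ₁ = 0.45:
  ψ₁ = 0.450: g = 0.1160, g' = -0.663 → ψ₁ = 0.625
  ψ₁ = 0.625: g = 0.0045, g' = -0.629 → ψ₁ = 0.632
Converged at ψ₁ = 0.632.
Drum-1 compositions:
  isobutane: x = 0.072, y = 0.285
  acetaldehyde: x = 0.285, y = 0.445
  chloroform: x = 0.643, y = 0.270
Drum-2 feed = drum-1 vapor: z₂ = (0.2854, 0.4450, 0.2695).
Drum 2:
Let ψ₂ = V/F and solve Σ zᵢ(Kᵢ−1)/(1+ψ₂(Kᵢ−1)) = 0.
g(0) = ΣzᵢKᵢ − 1 = 0.162 and g(1) = 1 − Σzᵢ/Kᵢ = -0.669, so a root lies in (0, 1).
Iterate (Newton) starting at ψ₂ = 0.5:
  ψ₂ = 0.500: g = -0.1188, g' = -0.577 → ψ₂ = 0.294
  ψ₂ = 0.294: g = -0.0079, g' = -0.524 → ψ₂ = 0.279
Converged at ψ₂ = 0.279.
  isobutane: x = 0.206, y = 0.490
  acetaldehyde: x = 0.453, y = 0.425
  chloroform: x = 0.341, y = 0.086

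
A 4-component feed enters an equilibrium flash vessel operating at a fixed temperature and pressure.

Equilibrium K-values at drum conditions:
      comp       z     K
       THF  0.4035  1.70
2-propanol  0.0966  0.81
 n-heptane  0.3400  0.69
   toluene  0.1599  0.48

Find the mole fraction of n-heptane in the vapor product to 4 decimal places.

Rachford–Rice: g(ψ) = Σ zᵢ(Kᵢ−1)/(1+ψ(Kᵢ−1)) = 0.
g(0) = ΣzᵢKᵢ − 1 = 0.0755 and g(1) = 1 − Σzᵢ/Kᵢ = -0.1825, so a root lies in (0, 1).
Newton–Raphson from ψ = 0.5:
  ψ = 0.5000: g = -0.04815, g' = -0.2375 → ψ = 0.2972
  ψ = 0.2972: g = -0.00009, g' = -0.2395 → ψ = 0.2968
Converged at ψ = 0.2968.
Compositions from xᵢ = zᵢ/(1+ψ(Kᵢ−1)), yᵢ = Kᵢxᵢ:
  THF: x = 0.3341, y = 0.5679
  2-propanol: x = 0.1024, y = 0.0829
  n-heptane: x = 0.3745, y = 0.2584
  toluene: x = 0.1891, y = 0.0908

y_n-heptane = 0.2584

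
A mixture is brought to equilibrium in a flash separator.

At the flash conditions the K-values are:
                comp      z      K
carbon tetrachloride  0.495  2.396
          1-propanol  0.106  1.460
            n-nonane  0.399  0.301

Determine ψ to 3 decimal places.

Newton–Raphson from ψ = 0.35:
  ψ = 0.350: g = 0.1370, g' = -0.794 → ψ = 0.523
  ψ = 0.523: g = -0.0006, g' = -0.821 → ψ = 0.522
Converged at ψ = 0.522.

ψ = 0.522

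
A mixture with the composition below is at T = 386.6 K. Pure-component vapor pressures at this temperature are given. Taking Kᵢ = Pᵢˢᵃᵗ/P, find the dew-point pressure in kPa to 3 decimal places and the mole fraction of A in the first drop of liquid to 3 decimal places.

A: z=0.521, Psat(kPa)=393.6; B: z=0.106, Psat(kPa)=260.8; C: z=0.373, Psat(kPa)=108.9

At the dew point ψ → 1, so Σzᵢ/Kᵢ = 1 with Kᵢ = Pᵢˢᵃᵗ/P ⇒ 1/P = Σzᵢ/Pᵢˢᵃᵗ.
1/P = 0.521/393.6 + 0.106/260.8 + 0.373/108.9 = 0.005155 ⇒ P = 193.976 kPa
xᵢ = zᵢP/Pᵢˢᵃᵗ ⇒ x_A = 0.521·193.976/393.6 = 0.257

Pdew = 193.976 kPa, x_A = 0.257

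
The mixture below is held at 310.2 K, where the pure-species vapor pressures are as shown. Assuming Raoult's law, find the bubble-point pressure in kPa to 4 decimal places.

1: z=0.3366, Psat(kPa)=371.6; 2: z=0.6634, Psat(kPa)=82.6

Pbub = 179.8774 kPa

At the bubble point ψ → 0, so ΣzᵢKᵢ = 1 with Kᵢ = Pᵢˢᵃᵗ/P ⇒ P = ΣzᵢPᵢˢᵃᵗ.
P = 0.3366·371.6 + 0.6634·82.6 = 179.8774 kPa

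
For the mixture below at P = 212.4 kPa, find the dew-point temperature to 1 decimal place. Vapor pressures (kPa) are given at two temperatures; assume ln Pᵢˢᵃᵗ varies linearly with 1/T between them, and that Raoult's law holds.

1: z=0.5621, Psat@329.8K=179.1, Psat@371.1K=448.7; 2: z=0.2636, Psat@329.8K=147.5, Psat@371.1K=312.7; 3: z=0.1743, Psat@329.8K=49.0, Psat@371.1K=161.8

Dew-point temperature: Σzᵢ·P/Pᵢˢᵃᵗ(T) = 1. Interpolate ln Pᵢˢᵃᵗ = aᵢ + bᵢ/T.
  T = 329.8 K: ΣzᵢP/Pᵢˢᵃᵗ = 1.8017
  T = 371.1 K: ΣzᵢP/Pᵢˢᵃᵗ = 0.6739
  T = 350.5 K: ΣzᵢP/Pᵢˢᵃᵗ = 1.0650
  T = 360.8 K: ΣzᵢP/Pᵢˢᵃᵗ = 0.8410
  T = 355.6 K: ΣzᵢP/Pᵢˢᵃᵗ = 0.9457
  T = 353.1 K: ΣzᵢP/Pᵢˢᵃᵗ = 1.0019
Interpolating between 353.1 K and 355.6 K gives T ≈ 353.2 K.

T = 353.2 K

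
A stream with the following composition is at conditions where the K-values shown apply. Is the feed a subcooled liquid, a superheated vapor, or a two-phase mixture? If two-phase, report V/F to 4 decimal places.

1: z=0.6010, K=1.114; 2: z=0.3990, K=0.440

subcooled liquid

ΣzᵢKᵢ = 0.8451; Σzᵢ/Kᵢ = 1.4463.
Since ΣzᵢKᵢ < 1 the mixture is below its bubble point — single liquid phase.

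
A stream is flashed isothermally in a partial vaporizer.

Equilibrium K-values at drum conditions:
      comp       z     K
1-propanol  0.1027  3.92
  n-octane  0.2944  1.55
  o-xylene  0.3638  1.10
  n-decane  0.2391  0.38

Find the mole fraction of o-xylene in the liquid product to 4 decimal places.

x_o-xylene = 0.3409

Material balance + equilibrium reduce to Σ zᵢ(Kᵢ−1)/(1+V/F(Kᵢ−1)) = 0.
Check two-phase: ΣzᵢKᵢ = 1.3499 > 1 and Σzᵢ/Kᵢ = 1.1761 > 1, so g(0) = 0.3499 > 0 and g(1) = -0.1761 < 0.
Newton–Raphson from V/F = 0.5:
  V/F = 0.5000: g = 0.06870, g' = -0.3958 → V/F = 0.6736
  V/F = 0.6736: g = -0.00123, g' = -0.4211 → V/F = 0.6707
Converged at V/F = 0.6706.
Compositions from xᵢ = zᵢ/(1+V/F(Kᵢ−1)), yᵢ = Kᵢxᵢ:
  1-propanol: x = 0.0347, y = 0.1361
  n-octane: x = 0.2151, y = 0.3334
  o-xylene: x = 0.3409, y = 0.3750
  n-decane: x = 0.4093, y = 0.1555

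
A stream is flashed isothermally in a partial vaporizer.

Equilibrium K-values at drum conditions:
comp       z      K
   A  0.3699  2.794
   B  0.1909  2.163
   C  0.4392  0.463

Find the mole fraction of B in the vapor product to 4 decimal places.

Material balance + equilibrium reduce to Σ zᵢ(Kᵢ−1)/(1+ψ(Kᵢ−1)) = 0.
Check two-phase: ΣzᵢKᵢ = 1.6498 > 1 and Σzᵢ/Kᵢ = 1.1692 > 1, so g(0) = 0.6498 > 0 and g(1) = -0.1692 < 0.
Iterate (Newton) starting at ψ = 0.5:
  ψ = 0.5000: g = 0.16778, g' = -0.6707 → ψ = 0.7501
  ψ = 0.7501: g = 0.00653, g' = -0.6451 → ψ = 0.7603
  ψ = 0.7603: g = -0.00001, g' = -0.6475 → ψ = 0.7602
Converged at ψ = 0.7602.
Compositions from xᵢ = zᵢ/(1+ψ(Kᵢ−1)), yᵢ = Kᵢxᵢ:
  A: x = 0.1565, y = 0.4372
  B: x = 0.1013, y = 0.2192
  C: x = 0.7422, y = 0.3436

y_B = 0.2192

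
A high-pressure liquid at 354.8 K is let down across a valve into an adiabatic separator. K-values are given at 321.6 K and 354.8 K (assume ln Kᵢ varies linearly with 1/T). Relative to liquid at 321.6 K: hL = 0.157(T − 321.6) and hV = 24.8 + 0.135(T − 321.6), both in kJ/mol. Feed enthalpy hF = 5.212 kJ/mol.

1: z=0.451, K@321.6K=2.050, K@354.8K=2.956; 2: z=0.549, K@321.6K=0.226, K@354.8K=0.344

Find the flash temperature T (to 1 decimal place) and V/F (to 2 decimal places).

Adiabatic flash: solve Rachford–Rice at each trial T, then check hF = ψ·hV(T) + (1−ψ)·hL(T).
  T = 321.6 K: K = (2.050, 0.226), RR gives ψ = 0.060, H_out = 1.484 kJ/mol
  T = 354.8 K: K = (2.956, 0.344), RR gives ψ = 0.407, H_out = 15.005 kJ/mol
  T = 338.2 K: K = (2.484, 0.282), RR gives ψ = 0.258, H_out = 8.908 kJ/mol
  T = 329.9 K: K = (2.262, 0.253), RR gives ψ = 0.169, H_out = 5.457 kJ/mol
  T = 325.8 K: K = (2.156, 0.239), RR gives ψ = 0.118, H_out = 3.577 kJ/mol
  T = 327.9 K: K = (2.210, 0.246), RR gives ψ = 0.145, H_out = 4.558 kJ/mol
  T = 328.9 K: K = (2.236, 0.250), RR gives ψ = 0.157, H_out = 5.011 kJ/mol
  T = 329.4 K: K = (2.249, 0.251), RR gives ψ = 0.163, H_out = 5.235 kJ/mol
Linear interpolation between T = 328.9 (H_out = 5.011) and T = 329.4 (H_out = 5.235) on hF = 5.212 gives T ≈ 329.3 K, at which ψ = 0.16.

T = 329.3 K, V/F = 0.16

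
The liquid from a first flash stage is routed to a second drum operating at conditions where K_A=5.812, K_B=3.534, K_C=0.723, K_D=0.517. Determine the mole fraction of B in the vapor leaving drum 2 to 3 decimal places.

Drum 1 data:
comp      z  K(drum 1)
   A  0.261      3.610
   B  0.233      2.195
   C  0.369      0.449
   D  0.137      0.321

Drum 1:
Newton–Raphson from ψ₁ = 0.5:
  ψ₁ = 0.500: g = 0.0484, g' = -0.823 → ψ₁ = 0.559
Converged at ψ₁ = 0.559.
Drum-1 compositions:
  A: x = 0.106, y = 0.383
  B: x = 0.140, y = 0.307
  C: x = 0.533, y = 0.239
  D: x = 0.221, y = 0.071
Drum-2 feed = drum-1 liquid: z₂ = (0.1061, 0.1397, 0.5334, 0.2209).
Drum 2:
Material balance + equilibrium reduce to Σ zᵢ(Kᵢ−1)/(1+ψ₂(Kᵢ−1)) = 0.
g(0) = ΣzᵢKᵢ − 1 = 0.610 and g(1) = 1 − Σzᵢ/Kᵢ = -0.223, so a root lies in (0, 1).
Newton–Raphson from ψ₂ = 0.5:
  ψ₂ = 0.500: g = -0.0061, g' = -0.531 → ψ₂ = 0.488
  ψ₂ = 0.488: g = 0.0001, g' = -0.541 → ψ₂ = 0.489
Converged at ψ₂ = 0.489.
  A: x = 0.032, y = 0.184
  B: x = 0.062, y = 0.221
  C: x = 0.617, y = 0.446
  D: x = 0.289, y = 0.149

y_B (drum 2) = 0.221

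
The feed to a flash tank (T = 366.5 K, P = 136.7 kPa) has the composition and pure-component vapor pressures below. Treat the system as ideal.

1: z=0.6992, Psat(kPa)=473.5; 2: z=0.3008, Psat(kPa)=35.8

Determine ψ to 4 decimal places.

Raoult's law: Kᵢ = Pᵢˢᵃᵗ/P = Pᵢˢᵃᵗ/136.7.
  K_1 = 473.5/136.7 = 3.463789, K_2 = 35.8/136.7 = 0.261887
Material balance + equilibrium reduce to Σ zᵢ(Kᵢ−1)/(1+ψ(Kᵢ−1)) = 0.
Check two-phase: ΣzᵢKᵢ = 2.5007 > 1 and Σzᵢ/Kᵢ = 1.3504 > 1, so g(0) = 1.5007 > 0 and g(1) = -0.3504 < 0.
Iterate (Newton) starting at ψ = 0.34:
  ψ = 0.3400: g = 0.64101, g' = -1.5489 → ψ = 0.7539
  ψ = 0.7539: g = 0.10236, g' = -1.3528 → ψ = 0.8295
  ψ = 0.8295: g = -0.00667, g' = -1.5483 → ψ = 0.8252
Converged at ψ = 0.8252.

ψ = 0.8252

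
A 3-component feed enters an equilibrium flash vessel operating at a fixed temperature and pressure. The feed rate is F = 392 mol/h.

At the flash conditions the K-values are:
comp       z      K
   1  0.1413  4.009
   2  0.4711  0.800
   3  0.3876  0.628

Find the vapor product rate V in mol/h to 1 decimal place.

V = 86.4 mol/h

Material balance + equilibrium reduce to Σ zᵢ(Kᵢ−1)/(1+ψ(Kᵢ−1)) = 0.
Check two-phase: ΣzᵢKᵢ = 1.1868 > 1 and Σzᵢ/Kᵢ = 1.2413 > 1, so g(0) = 0.1868 > 0 and g(1) = -0.2413 < 0.
Newton iteration, ψ⁰ = 0.5:
  ψ = 0.5000: g = -0.11206, g' = -0.3082 → ψ = 0.1364
  ψ = 0.1364: g = 0.05271, g' = -0.7226 → ψ = 0.2093
  ψ = 0.2093: g = 0.00617, g' = -0.5652 → ψ = 0.2202
  ψ = 0.2202: g = 0.00010, g' = -0.5470 → ψ = 0.2204
Converged at ψ = 0.2204.
Then V = ψ·F = 0.2204·392 = 86.4 mol/h and L = F − V = 305.6 mol/h.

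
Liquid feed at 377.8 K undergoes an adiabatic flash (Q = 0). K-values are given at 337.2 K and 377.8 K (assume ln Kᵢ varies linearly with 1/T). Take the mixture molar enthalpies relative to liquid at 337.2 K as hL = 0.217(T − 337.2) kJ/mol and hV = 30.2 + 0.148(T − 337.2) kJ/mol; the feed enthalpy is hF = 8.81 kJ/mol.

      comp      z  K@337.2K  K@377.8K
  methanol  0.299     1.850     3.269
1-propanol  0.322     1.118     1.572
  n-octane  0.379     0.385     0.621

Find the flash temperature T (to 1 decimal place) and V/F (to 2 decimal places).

Adiabatic flash: solve Rachford–Rice at each trial T, then check hF = ψ·hV(T) + (1−ψ)·hL(T).
  T = 337.2 K: K = (1.850, 1.118, 0.385), RR gives ψ = 0.167, H_out = 5.048 kJ/mol
  T = 377.8 K: K = (3.269, 1.572, 0.621), RR gives ψ = 1.000, H_out = 36.209 kJ/mol
  T = 357.5 K: K = (2.499, 1.339, 0.496), RR gives ψ = 0.727, H_out = 25.354 kJ/mol
  T = 347.4 K: K = (2.161, 1.227, 0.439), RR gives ψ = 0.474, H_out = 16.205 kJ/mol
  T = 342.3 K: K = (2.002, 1.172, 0.411), RR gives ψ = 0.332, H_out = 11.012 kJ/mol
  T = 339.8 K: K = (1.927, 1.145, 0.398), RR gives ψ = 0.255, H_out = 8.211 kJ/mol
  T = 341.1 K: K = (1.966, 1.159, 0.405), RR gives ψ = 0.296, H_out = 9.693 kJ/mol
Linear interpolation between T = 339.8 (H_out = 8.211) and T = 341.1 (H_out = 9.693) on hF = 8.81 gives T ≈ 340.3 K, at which ψ = 0.27.

T = 340.3 K, V/F = 0.27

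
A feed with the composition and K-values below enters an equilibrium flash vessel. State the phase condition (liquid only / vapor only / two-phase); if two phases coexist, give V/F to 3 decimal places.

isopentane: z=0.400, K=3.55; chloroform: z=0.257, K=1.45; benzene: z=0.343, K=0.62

vapor only

ΣzᵢKᵢ = 2.005; Σzᵢ/Kᵢ = 0.843.
Since Σzᵢ/Kᵢ < 1 the mixture is above its dew point — single vapor phase.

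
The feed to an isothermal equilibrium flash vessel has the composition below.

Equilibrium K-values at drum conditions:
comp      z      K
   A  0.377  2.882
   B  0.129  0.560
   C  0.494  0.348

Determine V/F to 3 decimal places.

V/F = 0.286

Rachford–Rice: g(V/F) = Σ zᵢ(Kᵢ−1)/(1+V/F(Kᵢ−1)) = 0.
Check two-phase: ΣzᵢKᵢ = 1.331 > 1 and Σzᵢ/Kᵢ = 1.781 > 1, so g(0) = 0.331 > 0 and g(1) = -0.781 < 0.
Iterate (Newton) starting at V/F = 0.63:
  V/F = 0.630: g = -0.3005, g' = -0.932 → V/F = 0.308
  V/F = 0.308: g = -0.0192, g' = -0.898 → V/F = 0.286
Converged at V/F = 0.286.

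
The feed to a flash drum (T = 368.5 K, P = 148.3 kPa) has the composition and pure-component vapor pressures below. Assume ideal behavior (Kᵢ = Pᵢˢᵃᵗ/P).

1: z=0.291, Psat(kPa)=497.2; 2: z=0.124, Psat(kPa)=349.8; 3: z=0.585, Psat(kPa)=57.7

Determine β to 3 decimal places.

β = 0.388

Raoult's law: Kᵢ = Pᵢˢᵃᵗ/P = Pᵢˢᵃᵗ/148.3.
  K_1 = 497.2/148.3 = 3.35266, K_2 = 349.8/148.3 = 2.35873, K_3 = 57.7/148.3 = 0.38908
Newton–Raphson from β = 0.53:
  β = 0.530: g = -0.1259, g' = -0.874 → β = 0.386
  β = 0.386: g = 0.0017, g' = -0.915 → β = 0.388
Converged at β = 0.388.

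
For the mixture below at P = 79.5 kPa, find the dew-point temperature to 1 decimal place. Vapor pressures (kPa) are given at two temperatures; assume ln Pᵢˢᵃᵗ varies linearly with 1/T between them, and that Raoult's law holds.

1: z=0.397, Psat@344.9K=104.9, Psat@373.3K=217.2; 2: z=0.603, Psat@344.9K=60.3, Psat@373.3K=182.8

Dew-point temperature: Σzᵢ·P/Pᵢˢᵃᵗ(T) = 1. Interpolate ln Pᵢˢᵃᵗ = aᵢ + bᵢ/T.
  T = 344.9 K: ΣzᵢP/Pᵢˢᵃᵗ = 1.0959
  T = 373.3 K: ΣzᵢP/Pᵢˢᵃᵗ = 0.4076
  T = 359.1 K: ΣzᵢP/Pᵢˢᵃᵗ = 0.6528
  T = 352.0 K: ΣzᵢP/Pᵢˢᵃᵗ = 0.8405
  T = 348.4 K: ΣzᵢP/Pᵢˢᵃᵗ = 0.9600
  T = 346.6 K: ΣzᵢP/Pᵢˢᵃᵗ = 1.0272
Interpolating between 346.6 K and 348.4 K gives T ≈ 347.3 K.

T = 347.3 K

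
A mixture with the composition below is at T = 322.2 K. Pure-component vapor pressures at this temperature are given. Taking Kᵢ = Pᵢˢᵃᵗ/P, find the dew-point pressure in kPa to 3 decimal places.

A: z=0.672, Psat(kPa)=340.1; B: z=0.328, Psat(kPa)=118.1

At the dew point ψ → 1, so Σzᵢ/Kᵢ = 1 with Kᵢ = Pᵢˢᵃᵗ/P ⇒ 1/P = Σzᵢ/Pᵢˢᵃᵗ.
1/P = 0.672/340.1 + 0.328/118.1 = 0.004753 ⇒ P = 210.385 kPa

Pdew = 210.385 kPa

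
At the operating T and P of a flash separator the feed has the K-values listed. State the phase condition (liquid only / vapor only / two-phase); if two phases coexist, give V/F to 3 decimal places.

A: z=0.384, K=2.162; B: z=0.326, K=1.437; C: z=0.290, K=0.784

vapor only

ΣzᵢKᵢ = 1.526; Σzᵢ/Kᵢ = 0.774.
Since Σzᵢ/Kᵢ < 1 the mixture is above its dew point — single vapor phase.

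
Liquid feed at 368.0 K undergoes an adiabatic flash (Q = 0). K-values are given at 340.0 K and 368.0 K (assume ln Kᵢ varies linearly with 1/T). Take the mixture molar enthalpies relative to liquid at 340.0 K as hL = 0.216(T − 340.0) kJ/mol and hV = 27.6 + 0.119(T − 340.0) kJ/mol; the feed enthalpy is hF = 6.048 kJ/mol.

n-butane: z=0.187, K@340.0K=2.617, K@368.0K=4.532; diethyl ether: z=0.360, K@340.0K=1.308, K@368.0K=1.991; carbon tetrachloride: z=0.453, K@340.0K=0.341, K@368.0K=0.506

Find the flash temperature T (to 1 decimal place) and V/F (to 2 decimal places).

Adiabatic flash: solve Rachford–Rice at each trial T, then check hF = ψ·hV(T) + (1−ψ)·hL(T).
  T = 340.0 K: K = (2.617, 1.308, 0.341), RR gives ψ = 0.181, H_out = 4.995 kJ/mol
  T = 368.0 K: K = (4.532, 1.991, 0.506), RR gives ψ = 0.803, H_out = 26.026 kJ/mol
  T = 354.0 K: K = (3.481, 1.627, 0.419), RR gives ψ = 0.513, H_out = 16.474 kJ/mol
  T = 347.0 K: K = (3.027, 1.462, 0.379), RR gives ψ = 0.359, H_out = 11.167 kJ/mol
  T = 343.5 K: K = (2.817, 1.384, 0.360), RR gives ψ = 0.274, H_out = 8.221 kJ/mol
  T = 341.8 K: K = (2.718, 1.347, 0.350), RR gives ψ = 0.230, H_out = 6.694 kJ/mol
Linear interpolation between T = 340.0 (H_out = 4.995) and T = 341.8 (H_out = 6.694) on hF = 6.048 gives T ≈ 341.1 K, at which ψ = 0.21.

T = 341.1 K, V/F = 0.21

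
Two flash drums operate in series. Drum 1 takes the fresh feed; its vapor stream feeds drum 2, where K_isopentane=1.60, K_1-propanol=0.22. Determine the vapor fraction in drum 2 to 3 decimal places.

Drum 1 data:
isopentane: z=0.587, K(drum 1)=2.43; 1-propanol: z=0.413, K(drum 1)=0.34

V/F (drum 2) = 0.596

Drum 1:
Let ψ₁ = V/F and solve Σ zᵢ(Kᵢ−1)/(1+ψ₁(Kᵢ−1)) = 0.
Feasibility: ΣzᵢKᵢ = 1.567, Σzᵢ/Kᵢ = 1.456 — both > 1, two phases present.
Binary case is linear: z₁(K₁−1)(1+ψ₁(K₂−1)) + z₂(K₂−1)(1+ψ₁(K₁−1)) = 0
⇒ ψ₁ = [z₁(K₁−1)+z₂(K₂−1)] / [−(K₁−1)(K₂−1)] = 0.5668/0.9438 = 0.601
Drum-1 compositions:
  isopentane: x = 0.316, y = 0.767
  1-propanol: x = 0.684, y = 0.233
Drum-2 feed = drum-1 vapor: z₂ = (0.7674, 0.2326).
Drum 2:
Binary case is linear: z₁(K₁−1)(1+ψ₂(K₂−1)) + z₂(K₂−1)(1+ψ₂(K₁−1)) = 0
⇒ ψ₂ = [z₁(K₁−1)+z₂(K₂−1)] / [−(K₁−1)(K₂−1)] = 0.2790/0.4680 = 0.596
  isopentane: x = 0.565, y = 0.904
  1-propanol: x = 0.435, y = 0.096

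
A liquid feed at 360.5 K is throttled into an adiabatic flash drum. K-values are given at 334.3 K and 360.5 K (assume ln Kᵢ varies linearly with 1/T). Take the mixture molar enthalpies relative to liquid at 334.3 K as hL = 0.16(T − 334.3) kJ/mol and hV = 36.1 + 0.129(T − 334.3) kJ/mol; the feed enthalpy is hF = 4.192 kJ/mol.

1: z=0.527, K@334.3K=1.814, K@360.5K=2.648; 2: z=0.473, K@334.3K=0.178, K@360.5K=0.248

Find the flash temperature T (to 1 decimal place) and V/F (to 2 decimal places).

T = 336.5 K, V/F = 0.11

Adiabatic flash: solve Rachford–Rice at each trial T, then check hF = ψ·hV(T) + (1−ψ)·hL(T).
  T = 334.3 K: K = (1.814, 0.178), RR gives ψ = 0.060, H_out = 2.167 kJ/mol
  T = 360.5 K: K = (2.648, 0.248), RR gives ψ = 0.414, H_out = 18.794 kJ/mol
  T = 347.4 K: K = (2.207, 0.211), RR gives ψ = 0.277, H_out = 11.966 kJ/mol
  T = 340.9 K: K = (2.006, 0.194), RR gives ψ = 0.184, H_out = 7.667 kJ/mol
  T = 337.6 K: K = (1.909, 0.186), RR gives ψ = 0.127, H_out = 5.099 kJ/mol
  T = 336.0 K: K = (1.862, 0.182), RR gives ψ = 0.096, H_out = 3.729 kJ/mol
Linear interpolation between T = 336.0 (H_out = 3.729) and T = 337.6 (H_out = 5.099) on hF = 4.192 gives T ≈ 336.5 K, at which ψ = 0.11.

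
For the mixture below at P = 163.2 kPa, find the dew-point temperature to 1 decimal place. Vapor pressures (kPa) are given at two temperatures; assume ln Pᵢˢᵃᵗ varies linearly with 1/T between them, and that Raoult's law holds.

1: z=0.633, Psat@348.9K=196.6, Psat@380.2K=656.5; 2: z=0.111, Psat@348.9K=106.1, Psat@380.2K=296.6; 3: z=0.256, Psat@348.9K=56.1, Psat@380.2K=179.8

Dew-point temperature: Σzᵢ·P/Pᵢˢᵃᵗ(T) = 1. Interpolate ln Pᵢˢᵃᵗ = aᵢ + bᵢ/T.
  T = 348.9 K: ΣzᵢP/Pᵢˢᵃᵗ = 1.4409
  T = 380.2 K: ΣzᵢP/Pᵢˢᵃᵗ = 0.4508
  T = 364.5 K: ΣzᵢP/Pᵢˢᵃᵗ = 0.7873
  T = 356.7 K: ΣzᵢP/Pᵢˢᵃᵗ = 1.0580
  T = 360.6 K: ΣzᵢP/Pᵢˢᵃᵗ = 0.9112
  T = 358.6 K: ΣzᵢP/Pᵢˢᵃᵗ = 0.9833
Interpolating between 356.7 K and 358.6 K gives T ≈ 358.2 K.

T = 358.2 K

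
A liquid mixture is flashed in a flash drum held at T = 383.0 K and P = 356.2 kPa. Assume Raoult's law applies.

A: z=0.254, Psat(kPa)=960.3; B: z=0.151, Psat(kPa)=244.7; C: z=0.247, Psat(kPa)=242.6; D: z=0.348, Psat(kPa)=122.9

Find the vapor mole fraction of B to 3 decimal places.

Raoult's law: Kᵢ = Pᵢˢᵃᵗ/P = Pᵢˢᵃᵗ/356.2.
  K_A = 960.3/356.2 = 2.69596, K_B = 244.7/356.2 = 0.68697, K_C = 242.6/356.2 = 0.68108, K_D = 122.9/356.2 = 0.34503
Material balance + equilibrium reduce to Σ zᵢ(Kᵢ−1)/(1+ψ(Kᵢ−1)) = 0.
Feasibility: ΣzᵢKᵢ = 1.077, Σzᵢ/Kᵢ = 1.685 — both > 1, two phases present.
Newton–Raphson from ψ = 0.37:
  ψ = 0.370: g = -0.1789, g' = -0.587 → ψ = 0.065
  ψ = 0.065: g = 0.0211, g' = -0.797 → ψ = 0.092
Converged at ψ = 0.092.
Compositions from xᵢ = zᵢ/(1+ψ(Kᵢ−1)), yᵢ = Kᵢxᵢ:
  A: x = 0.220, y = 0.592
  B: x = 0.155, y = 0.107
  C: x = 0.254, y = 0.173
  D: x = 0.370, y = 0.128

y_B = 0.107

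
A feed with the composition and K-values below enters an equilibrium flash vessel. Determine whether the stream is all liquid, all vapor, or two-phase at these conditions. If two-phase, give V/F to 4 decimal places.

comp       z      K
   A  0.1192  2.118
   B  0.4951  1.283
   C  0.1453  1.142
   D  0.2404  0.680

all vapor

ΣzᵢKᵢ = 1.2171; Σzᵢ/Kᵢ = 0.9229.
Since Σzᵢ/Kᵢ < 1 the mixture is above its dew point — single vapor phase.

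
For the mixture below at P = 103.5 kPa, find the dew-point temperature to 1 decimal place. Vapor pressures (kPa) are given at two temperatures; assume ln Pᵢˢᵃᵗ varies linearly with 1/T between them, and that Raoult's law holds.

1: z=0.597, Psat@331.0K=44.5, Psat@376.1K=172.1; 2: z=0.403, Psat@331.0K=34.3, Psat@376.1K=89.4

T = 367.6 K

Dew-point temperature: Σzᵢ·P/Pᵢˢᵃᵗ(T) = 1. Interpolate ln Pᵢˢᵃᵗ = aᵢ + bᵢ/T.
  T = 331.0 K: ΣzᵢP/Pᵢˢᵃᵗ = 2.6046
  T = 376.1 K: ΣzᵢP/Pᵢˢᵃᵗ = 0.8256
  T = 353.6 K: ΣzᵢP/Pᵢˢᵃᵗ = 1.4050
  T = 364.9 K: ΣzᵢP/Pᵢˢᵃᵗ = 1.0659
  T = 370.5 K: ΣzᵢP/Pᵢˢᵃᵗ = 0.9360
  T = 367.7 K: ΣzᵢP/Pᵢˢᵃᵗ = 0.9983
Interpolating between 364.9 K and 367.7 K gives T ≈ 367.6 K.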